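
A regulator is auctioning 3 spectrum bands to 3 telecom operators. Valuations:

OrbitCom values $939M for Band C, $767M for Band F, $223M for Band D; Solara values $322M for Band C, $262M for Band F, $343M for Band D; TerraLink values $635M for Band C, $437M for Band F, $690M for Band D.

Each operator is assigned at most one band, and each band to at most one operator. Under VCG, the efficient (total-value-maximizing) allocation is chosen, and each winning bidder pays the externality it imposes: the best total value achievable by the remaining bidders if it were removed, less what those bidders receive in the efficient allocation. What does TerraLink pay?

TerraLink pays $81M.

Efficient allocation: OrbitCom→Band C ($939M), Solara→Band F ($262M), TerraLink→Band D ($690M); total welfare W = $1891M.
TerraLink receives Band D at value $690M, so the others get W − 690 = $1201M.
Without TerraLink: best allocation of the remaining 2 bidders over all 3 bands is OrbitCom→Band C ($939M), Solara→Band D ($343M), total $1282M.
VCG payment = (others' best without TerraLink) − (others' welfare with TerraLink) = 1282 − 1201 = $81M.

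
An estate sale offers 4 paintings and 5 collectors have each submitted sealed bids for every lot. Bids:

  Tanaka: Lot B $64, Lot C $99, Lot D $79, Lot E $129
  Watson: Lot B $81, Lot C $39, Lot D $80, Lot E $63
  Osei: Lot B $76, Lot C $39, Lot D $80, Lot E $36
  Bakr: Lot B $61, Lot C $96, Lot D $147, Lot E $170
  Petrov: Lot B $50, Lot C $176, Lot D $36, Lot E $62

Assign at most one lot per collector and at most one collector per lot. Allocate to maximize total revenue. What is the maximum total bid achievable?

Maximum total: $533

Optimal: Watson→Lot B ($81), Petrov→Lot C ($176), Bakr→Lot D ($147), Tanaka→Lot E ($129) — total 81+176+147+129 = $533.
No other one-to-one assignment exceeds $533.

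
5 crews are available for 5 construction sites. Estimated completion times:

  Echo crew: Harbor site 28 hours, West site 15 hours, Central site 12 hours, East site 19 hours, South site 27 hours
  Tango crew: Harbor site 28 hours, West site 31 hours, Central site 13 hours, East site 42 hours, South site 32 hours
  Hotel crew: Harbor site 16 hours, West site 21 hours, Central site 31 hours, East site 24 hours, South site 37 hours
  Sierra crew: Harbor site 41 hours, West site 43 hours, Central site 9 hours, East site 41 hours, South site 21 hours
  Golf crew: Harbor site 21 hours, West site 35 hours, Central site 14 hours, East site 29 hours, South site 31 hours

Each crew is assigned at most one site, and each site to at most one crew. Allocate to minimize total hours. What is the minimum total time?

Optimal: Echo crew→West site (15 hours), Tango crew→Central site (13 hours), Hotel crew→Harbor site (16 hours), Sierra crew→South site (21 hours), Golf crew→East site (29 hours) — total 15+13+16+21+29 = 94 hours.
Min-entry greedy (repeatedly take the single cheapest remaining cell) gives 101 hours, worse by 7.
No other one-to-one assignment undercuts 94 hours.

Min total: 94 hours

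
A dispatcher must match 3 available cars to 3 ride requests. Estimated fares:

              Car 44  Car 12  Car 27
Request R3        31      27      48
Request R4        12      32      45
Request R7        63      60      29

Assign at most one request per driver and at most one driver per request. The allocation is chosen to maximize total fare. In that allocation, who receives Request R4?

Car 12 receives Request R4.

Treat this as an assignment problem: match each driver to one request.
Optimal: Car 44→Request R7 ($63), Car 12→Request R4 ($32), Car 27→Request R3 ($48) — total 63+32+48 = $143.
Next-best assignment: Car 44→Request R3, Car 12→Request R7, Car 27→Request R4 = $136.
Car 12's own top request is Request R7 ($60), but forcing Car 12→Request R7 and reassigning the rest optimally gives only $136 — worse by 7.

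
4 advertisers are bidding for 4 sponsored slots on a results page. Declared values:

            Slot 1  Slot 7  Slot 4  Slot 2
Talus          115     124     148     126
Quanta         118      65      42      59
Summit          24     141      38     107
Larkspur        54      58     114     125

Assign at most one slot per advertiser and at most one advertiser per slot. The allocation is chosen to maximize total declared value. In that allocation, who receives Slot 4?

Optimal: Talus→Slot 4 ($148), Quanta→Slot 1 ($118), Summit→Slot 7 ($141), Larkspur→Slot 2 ($125) — total 148+118+141+125 = $532.
Swapping Quanta↔Summit (Quanta→Slot 7 $65, Summit→Slot 1 $24) loses 170.
No other one-to-one assignment exceeds $532.

Talus receives Slot 4.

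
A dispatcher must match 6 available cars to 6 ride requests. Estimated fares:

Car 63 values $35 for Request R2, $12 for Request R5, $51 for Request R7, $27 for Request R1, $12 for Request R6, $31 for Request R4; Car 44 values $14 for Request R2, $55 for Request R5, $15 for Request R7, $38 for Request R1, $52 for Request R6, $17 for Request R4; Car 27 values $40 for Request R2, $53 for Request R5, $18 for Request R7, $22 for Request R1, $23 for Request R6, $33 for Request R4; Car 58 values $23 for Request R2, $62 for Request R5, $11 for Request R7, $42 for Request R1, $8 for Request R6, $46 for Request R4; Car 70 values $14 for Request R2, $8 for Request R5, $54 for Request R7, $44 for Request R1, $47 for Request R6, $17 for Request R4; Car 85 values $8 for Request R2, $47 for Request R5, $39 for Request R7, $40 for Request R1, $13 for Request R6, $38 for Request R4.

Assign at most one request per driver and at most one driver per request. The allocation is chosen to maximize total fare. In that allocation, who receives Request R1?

Optimal: Car 63→Request R7 ($51), Car 44→Request R6 ($52), Car 27→Request R2 ($40), Car 58→Request R5 ($62), Car 70→Request R1 ($44), Car 85→Request R4 ($38) — total 51+52+40+62+44+38 = $287.
Next-best assignment: Car 63→Request R2, Car 44→Request R6, Car 27→Request R5, Car 58→Request R4, Car 70→Request R7, Car 85→Request R1 = $280.
Swapping Car 85↔Car 70 (Car 85→Request R1 $40, Car 70→Request R4 $17) loses 25.
No other one-to-one assignment exceeds $287.
Car 70's own top request is Request R7 ($54), but forcing Car 70→Request R7 and reassigning the rest optimally gives only $280 — worse by 7.

Car 70 receives Request R1.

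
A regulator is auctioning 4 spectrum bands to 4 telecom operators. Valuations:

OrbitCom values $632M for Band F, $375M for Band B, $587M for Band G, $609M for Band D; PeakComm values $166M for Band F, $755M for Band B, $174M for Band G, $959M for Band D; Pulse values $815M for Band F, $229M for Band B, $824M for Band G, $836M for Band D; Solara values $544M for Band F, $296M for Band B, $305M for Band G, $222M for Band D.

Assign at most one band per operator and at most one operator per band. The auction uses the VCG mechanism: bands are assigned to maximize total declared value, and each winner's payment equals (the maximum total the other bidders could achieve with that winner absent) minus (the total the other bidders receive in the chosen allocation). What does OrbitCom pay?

OrbitCom pays $204M.

Efficient allocation: OrbitCom→Band D ($609M), PeakComm→Band B ($755M), Pulse→Band G ($824M), Solara→Band F ($544M); total welfare W = $2732M.
OrbitCom receives Band D at value $609M, so the others get W − 609 = $2123M.
Without OrbitCom: best allocation of the remaining 3 bidders over all 4 bands is PeakComm→Band D ($959M), Pulse→Band G ($824M), Solara→Band F ($544M), total $2327M.
VCG payment = (others' best without OrbitCom) − (others' welfare with OrbitCom) = 2327 − 2123 = $204M.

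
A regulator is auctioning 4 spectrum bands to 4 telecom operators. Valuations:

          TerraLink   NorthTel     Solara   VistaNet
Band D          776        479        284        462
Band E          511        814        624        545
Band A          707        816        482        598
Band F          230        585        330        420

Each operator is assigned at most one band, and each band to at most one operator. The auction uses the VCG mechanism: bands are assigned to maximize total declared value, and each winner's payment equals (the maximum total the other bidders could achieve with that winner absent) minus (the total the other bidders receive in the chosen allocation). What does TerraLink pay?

TerraLink pays $42M.

Efficient allocation: TerraLink→Band D ($776M), NorthTel→Band A ($816M), Solara→Band E ($624M), VistaNet→Band F ($420M); total welfare W = $2636M.
TerraLink receives Band D at value $776M, so the others get W − 776 = $1860M.
Without TerraLink: best allocation of the remaining 3 bidders over all 4 bands is NorthTel→Band A ($816M), Solara→Band E ($624M), VistaNet→Band D ($462M), total $1902M.
VCG payment = (others' best without TerraLink) − (others' welfare with TerraLink) = 1902 − 1860 = $42M.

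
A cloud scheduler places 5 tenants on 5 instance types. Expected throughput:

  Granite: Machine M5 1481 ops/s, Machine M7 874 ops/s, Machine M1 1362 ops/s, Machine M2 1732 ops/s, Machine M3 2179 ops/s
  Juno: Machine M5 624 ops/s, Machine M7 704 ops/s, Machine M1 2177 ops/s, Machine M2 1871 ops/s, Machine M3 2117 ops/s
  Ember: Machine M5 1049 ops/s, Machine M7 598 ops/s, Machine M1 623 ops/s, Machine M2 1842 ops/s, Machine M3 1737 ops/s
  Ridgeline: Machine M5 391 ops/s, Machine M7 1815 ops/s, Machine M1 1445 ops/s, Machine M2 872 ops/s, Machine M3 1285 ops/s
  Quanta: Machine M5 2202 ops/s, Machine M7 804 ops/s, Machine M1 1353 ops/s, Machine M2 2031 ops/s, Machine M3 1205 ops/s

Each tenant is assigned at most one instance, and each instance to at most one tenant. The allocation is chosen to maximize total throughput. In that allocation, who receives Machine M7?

Ridgeline receives Machine M7.

Optimal: Granite→Machine M3 (2179 ops/s), Juno→Machine M1 (2177 ops/s), Ember→Machine M2 (1842 ops/s), Ridgeline→Machine M7 (1815 ops/s), Quanta→Machine M5 (2202 ops/s) — total 2179+2177+1842+1815+2202 = 10215 ops/s.
Swapping Ridgeline↔Granite (Ridgeline→Machine M3 1285 ops/s, Granite→Machine M7 874 ops/s) loses 1835.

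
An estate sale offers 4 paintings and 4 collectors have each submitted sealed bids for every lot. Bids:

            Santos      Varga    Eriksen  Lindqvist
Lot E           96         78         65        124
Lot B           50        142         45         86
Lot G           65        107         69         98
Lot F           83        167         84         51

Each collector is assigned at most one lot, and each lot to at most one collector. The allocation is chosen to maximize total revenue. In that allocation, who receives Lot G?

Lindqvist receives Lot G.

Optimal: Santos→Lot E ($96), Varga→Lot B ($142), Eriksen→Lot F ($84), Lindqvist→Lot G ($98) — total 96+142+84+98 = $420.
Column-greedy (each lot in turn goes to its best remaining collector) gives $418, worse by 2.
Next-best assignment: Santos→Lot E, Varga→Lot F, Eriksen→Lot G, Lindqvist→Lot B = $418.
Swapping Varga↔Lindqvist (Varga→Lot G $107, Lindqvist→Lot B $86) loses 47.
Lindqvist's own top lot is Lot E ($124), but forcing Lindqvist→Lot E and reassigning the rest optimally gives only $418 — worse by 2.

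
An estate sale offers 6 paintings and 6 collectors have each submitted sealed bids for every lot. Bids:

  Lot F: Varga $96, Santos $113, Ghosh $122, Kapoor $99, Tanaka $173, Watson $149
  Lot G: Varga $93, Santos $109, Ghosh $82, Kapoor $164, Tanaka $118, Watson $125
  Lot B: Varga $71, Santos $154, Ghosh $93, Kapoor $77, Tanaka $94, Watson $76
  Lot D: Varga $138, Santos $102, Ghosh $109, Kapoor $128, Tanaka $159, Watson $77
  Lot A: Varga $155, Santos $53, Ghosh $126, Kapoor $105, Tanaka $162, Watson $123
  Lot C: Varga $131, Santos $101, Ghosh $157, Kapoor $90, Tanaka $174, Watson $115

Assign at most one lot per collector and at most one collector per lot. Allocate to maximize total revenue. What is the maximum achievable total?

Maximum total: $938

Optimal: Varga→Lot A ($155), Santos→Lot B ($154), Ghosh→Lot C ($157), Kapoor→Lot G ($164), Tanaka→Lot D ($159), Watson→Lot F ($149) — total 155+154+157+164+159+149 = $938.
Max-entry greedy (repeatedly take the single best remaining cell) gives $905, worse by 33.
Next-best assignment: Varga→Lot D, Santos→Lot B, Ghosh→Lot C, Kapoor→Lot G, Tanaka→Lot A, Watson→Lot F = $924.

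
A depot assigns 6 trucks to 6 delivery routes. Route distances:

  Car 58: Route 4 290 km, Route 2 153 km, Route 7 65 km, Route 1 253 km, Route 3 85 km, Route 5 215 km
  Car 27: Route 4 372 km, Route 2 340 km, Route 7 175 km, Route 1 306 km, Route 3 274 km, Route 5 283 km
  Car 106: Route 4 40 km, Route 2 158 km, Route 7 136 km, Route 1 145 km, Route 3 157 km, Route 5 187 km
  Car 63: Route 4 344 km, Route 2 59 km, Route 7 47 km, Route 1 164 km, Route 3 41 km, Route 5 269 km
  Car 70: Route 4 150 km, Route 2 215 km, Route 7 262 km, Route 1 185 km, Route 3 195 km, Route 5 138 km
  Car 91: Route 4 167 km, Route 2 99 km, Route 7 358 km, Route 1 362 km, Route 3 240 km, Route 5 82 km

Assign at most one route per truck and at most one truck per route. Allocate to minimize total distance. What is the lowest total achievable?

Optimal: Car 58→Route 3 (85 km), Car 27→Route 7 (175 km), Car 106→Route 4 (40 km), Car 63→Route 2 (59 km), Car 70→Route 1 (185 km), Car 91→Route 5 (82 km) — total 85+175+40+59+185+82 = 626 km.

Minimum total: 626 km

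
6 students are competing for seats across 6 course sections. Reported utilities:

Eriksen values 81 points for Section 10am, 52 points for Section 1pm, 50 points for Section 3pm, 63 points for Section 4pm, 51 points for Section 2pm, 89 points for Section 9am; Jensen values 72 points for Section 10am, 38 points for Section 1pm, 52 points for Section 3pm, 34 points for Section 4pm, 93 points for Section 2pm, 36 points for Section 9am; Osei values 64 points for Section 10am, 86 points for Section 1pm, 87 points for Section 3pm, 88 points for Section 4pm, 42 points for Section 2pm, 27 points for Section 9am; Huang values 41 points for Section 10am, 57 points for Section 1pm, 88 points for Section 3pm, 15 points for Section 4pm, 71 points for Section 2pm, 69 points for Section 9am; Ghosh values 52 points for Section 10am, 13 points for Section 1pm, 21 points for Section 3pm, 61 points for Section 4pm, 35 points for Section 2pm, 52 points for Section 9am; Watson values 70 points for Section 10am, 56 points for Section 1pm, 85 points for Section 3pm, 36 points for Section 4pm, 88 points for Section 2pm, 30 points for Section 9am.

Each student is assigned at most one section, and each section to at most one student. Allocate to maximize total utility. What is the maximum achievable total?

Maximum total: 487 points

Optimal: Eriksen→Section 9am (89 points), Jensen→Section 2pm (93 points), Osei→Section 1pm (86 points), Huang→Section 3pm (88 points), Ghosh→Section 4pm (61 points), Watson→Section 10am (70 points) — total 89+93+86+88+61+70 = 487 points.
Row-greedy (each student in turn takes its best remaining section) gives 466 points, worse by 21.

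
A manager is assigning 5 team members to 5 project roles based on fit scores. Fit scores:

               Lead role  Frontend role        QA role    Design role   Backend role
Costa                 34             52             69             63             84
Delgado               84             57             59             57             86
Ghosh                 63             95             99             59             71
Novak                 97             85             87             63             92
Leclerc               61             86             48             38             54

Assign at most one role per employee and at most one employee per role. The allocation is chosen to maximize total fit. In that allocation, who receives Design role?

Costa receives Design role.

Optimal: Costa→Design role (63 pts), Delgado→Backend role (86 pts), Ghosh→QA role (99 pts), Novak→Lead role (97 pts), Leclerc→Frontend role (86 pts) — total 63+86+99+97+86 = 431 pts.
Column-greedy (each role in turn goes to its best remaining employee) gives 372 pts, worse by 59.
Every other assignment is strictly worse.
Costa's own top role is Backend role (84 pts), but forcing Costa→Backend role and reassigning the rest optimally gives only 423 pts — worse by 8.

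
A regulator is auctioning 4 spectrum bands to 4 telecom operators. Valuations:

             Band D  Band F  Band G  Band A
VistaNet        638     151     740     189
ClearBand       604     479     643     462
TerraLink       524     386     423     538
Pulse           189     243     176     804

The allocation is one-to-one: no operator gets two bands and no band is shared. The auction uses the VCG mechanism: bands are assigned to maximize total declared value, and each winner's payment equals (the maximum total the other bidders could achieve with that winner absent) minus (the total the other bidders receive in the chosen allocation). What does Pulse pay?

Pulse pays $139M.

Efficient allocation: VistaNet→Band G ($740M), ClearBand→Band F ($479M), TerraLink→Band D ($524M), Pulse→Band A ($804M); total welfare W = $2547M.
Pulse receives Band A at value $804M, so the others get W − 804 = $1743M.
Without Pulse: best allocation of the remaining 3 bidders over all 4 bands is VistaNet→Band G ($740M), ClearBand→Band D ($604M), TerraLink→Band A ($538M), total $1882M.
VCG payment = (others' best without Pulse) − (others' welfare with Pulse) = 1882 − 1743 = $139M.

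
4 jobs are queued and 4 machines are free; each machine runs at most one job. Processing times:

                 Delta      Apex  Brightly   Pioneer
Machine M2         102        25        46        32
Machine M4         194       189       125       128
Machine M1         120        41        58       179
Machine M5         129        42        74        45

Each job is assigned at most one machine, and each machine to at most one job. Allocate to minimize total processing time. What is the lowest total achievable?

Treat this as an assignment problem: match each job to one machine.
Optimal: Delta→Machine M2 (102 min), Apex→Machine M1 (41 min), Brightly→Machine M4 (125 min), Pioneer→Machine M5 (45 min) — total 102+41+125+45 = 313 min.
Min-entry greedy (repeatedly take the single cheapest remaining cell) gives 322 min, worse by 9.

Minimum total: 313 min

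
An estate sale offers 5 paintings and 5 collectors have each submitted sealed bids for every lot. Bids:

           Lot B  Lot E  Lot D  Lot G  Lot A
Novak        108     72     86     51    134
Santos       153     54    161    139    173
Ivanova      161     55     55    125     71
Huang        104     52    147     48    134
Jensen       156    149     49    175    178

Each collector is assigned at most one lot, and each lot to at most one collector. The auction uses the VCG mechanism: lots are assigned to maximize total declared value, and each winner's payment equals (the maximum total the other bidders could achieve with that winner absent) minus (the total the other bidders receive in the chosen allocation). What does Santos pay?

Efficient allocation: Novak→Lot A ($134), Santos→Lot G ($139), Ivanova→Lot B ($161), Huang→Lot D ($147), Jensen→Lot E ($149); total welfare W = $730.
Santos receives Lot G at value $139, so the others get W − 139 = $591.
Without Santos: best allocation of the remaining 4 bidders over all 5 lots is Novak→Lot A ($134), Ivanova→Lot B ($161), Huang→Lot D ($147), Jensen→Lot G ($175), total $617.
VCG payment = (others' best without Santos) − (others' welfare with Santos) = 617 − 591 = $26.

Santos pays $26.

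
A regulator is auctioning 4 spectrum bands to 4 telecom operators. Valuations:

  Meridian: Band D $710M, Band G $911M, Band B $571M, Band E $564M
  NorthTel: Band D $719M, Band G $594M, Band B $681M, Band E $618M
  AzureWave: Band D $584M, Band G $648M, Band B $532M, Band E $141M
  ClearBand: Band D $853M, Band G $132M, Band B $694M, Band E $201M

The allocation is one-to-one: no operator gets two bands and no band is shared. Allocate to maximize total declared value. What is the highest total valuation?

Optimal: Meridian→Band G ($911M), NorthTel→Band E ($618M), AzureWave→Band B ($532M), ClearBand→Band D ($853M) — total 911+618+532+853 = $2914M.
Max-entry greedy (repeatedly take the single best remaining cell) gives $2586M, worse by 328.

Maximum total: $2914M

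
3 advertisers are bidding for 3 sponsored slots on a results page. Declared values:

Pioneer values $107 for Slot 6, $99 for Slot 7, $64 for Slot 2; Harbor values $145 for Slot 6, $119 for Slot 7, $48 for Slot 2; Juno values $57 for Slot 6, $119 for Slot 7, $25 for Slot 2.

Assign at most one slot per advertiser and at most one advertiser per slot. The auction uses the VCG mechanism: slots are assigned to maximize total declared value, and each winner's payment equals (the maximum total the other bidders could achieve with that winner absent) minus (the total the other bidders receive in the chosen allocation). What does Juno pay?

Juno pays $35.

Efficient allocation: Pioneer→Slot 2 ($64), Harbor→Slot 6 ($145), Juno→Slot 7 ($119); total welfare W = $328.
Juno receives Slot 7 at value $119, so the others get W − 119 = $209.
Without Juno: best allocation of the remaining 2 bidders over all 3 slots is Pioneer→Slot 7 ($99), Harbor→Slot 6 ($145), total $244.
VCG payment = (others' best without Juno) − (others' welfare with Juno) = 244 − 209 = $35.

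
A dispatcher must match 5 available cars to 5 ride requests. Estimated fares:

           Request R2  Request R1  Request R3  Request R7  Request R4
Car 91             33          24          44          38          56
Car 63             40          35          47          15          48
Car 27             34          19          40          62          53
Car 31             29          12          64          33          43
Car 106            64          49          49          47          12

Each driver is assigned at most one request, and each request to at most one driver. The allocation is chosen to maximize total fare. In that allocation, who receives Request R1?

Treat this as an assignment problem: match each driver to one request.
Optimal: Car 91→Request R4 ($56), Car 63→Request R1 ($35), Car 27→Request R7 ($62), Car 31→Request R3 ($64), Car 106→Request R2 ($64) — total 56+35+62+64+64 = $281.
Row-greedy (each driver in turn takes its best remaining request) gives $243, worse by 38.
Swapping Car 106↔Car 27 (Car 106→Request R7 $47, Car 27→Request R2 $34) loses 45.
No other one-to-one assignment exceeds $281.
Car 63's own top request is Request R4 ($48), but forcing Car 63→Request R4 and reassigning the rest optimally gives only $262 — worse by 19.

Car 63 receives Request R1.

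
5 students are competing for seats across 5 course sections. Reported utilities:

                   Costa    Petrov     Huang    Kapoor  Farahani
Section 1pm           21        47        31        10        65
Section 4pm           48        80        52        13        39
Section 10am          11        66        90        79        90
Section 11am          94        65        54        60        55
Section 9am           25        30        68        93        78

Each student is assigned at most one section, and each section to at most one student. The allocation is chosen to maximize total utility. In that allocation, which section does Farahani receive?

Farahani receives Section 1pm.

Optimal: Costa→Section 11am (94 points), Petrov→Section 4pm (80 points), Huang→Section 10am (90 points), Kapoor→Section 9am (93 points), Farahani→Section 1pm (65 points) — total 94+80+90+93+65 = 422 points.
No other one-to-one assignment exceeds 422 points.
Farahani's own top section is Section 10am (90 points), but forcing Farahani→Section 10am and reassigning the rest optimally gives only 388 points — worse by 34.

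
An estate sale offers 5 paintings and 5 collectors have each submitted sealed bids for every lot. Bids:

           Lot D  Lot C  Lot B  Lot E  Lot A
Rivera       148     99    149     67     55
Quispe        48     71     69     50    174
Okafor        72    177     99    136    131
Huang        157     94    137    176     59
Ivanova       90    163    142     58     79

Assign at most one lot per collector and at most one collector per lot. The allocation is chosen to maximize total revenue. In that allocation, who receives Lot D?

Treat this as an assignment problem: match each collector to one lot.
Optimal: Rivera→Lot D ($148), Quispe→Lot A ($174), Okafor→Lot C ($177), Huang→Lot E ($176), Ivanova→Lot B ($142) — total 148+174+177+176+142 = $817.
Column-greedy (each lot in turn goes to its best remaining collector) gives $715, worse by 102.
Swapping Quispe↔Huang (Quispe→Lot E $50, Huang→Lot A $59) loses 241.
Rivera's own top lot is Lot B ($149), but forcing Rivera→Lot B and reassigning the rest optimally gives only $779 — worse by 38.

Rivera receives Lot D.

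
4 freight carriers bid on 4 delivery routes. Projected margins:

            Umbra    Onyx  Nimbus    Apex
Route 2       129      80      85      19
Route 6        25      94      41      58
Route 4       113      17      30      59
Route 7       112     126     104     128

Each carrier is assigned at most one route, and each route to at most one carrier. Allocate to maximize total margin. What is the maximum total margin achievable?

Maximum total: $420k

Optimal: Umbra→Route 4 ($113k), Onyx→Route 6 ($94k), Nimbus→Route 2 ($85k), Apex→Route 7 ($128k) — total 113+94+85+128 = $420k.
Row-greedy (each carrier in turn takes its best remaining route) gives $355k, worse by 65.
Next-best assignment: Umbra→Route 2, Onyx→Route 6, Nimbus→Route 7, Apex→Route 4 = $386k.
Swapping Umbra↔Onyx (Umbra→Route 6 $25k, Onyx→Route 4 $17k) loses 165.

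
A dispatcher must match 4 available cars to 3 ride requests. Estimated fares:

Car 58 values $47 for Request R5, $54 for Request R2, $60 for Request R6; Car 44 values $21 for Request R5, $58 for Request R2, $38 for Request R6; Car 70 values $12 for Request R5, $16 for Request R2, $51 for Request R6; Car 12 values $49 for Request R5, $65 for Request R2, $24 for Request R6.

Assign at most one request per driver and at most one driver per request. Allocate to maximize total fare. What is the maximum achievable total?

Max total: $167

Optimal: Car 12→Request R5 ($49), Car 44→Request R2 ($58), Car 58→Request R6 ($60) — total 49+58+60 = $167.
Row-greedy (each driver in turn takes its best remaining request) gives $130, worse by 37.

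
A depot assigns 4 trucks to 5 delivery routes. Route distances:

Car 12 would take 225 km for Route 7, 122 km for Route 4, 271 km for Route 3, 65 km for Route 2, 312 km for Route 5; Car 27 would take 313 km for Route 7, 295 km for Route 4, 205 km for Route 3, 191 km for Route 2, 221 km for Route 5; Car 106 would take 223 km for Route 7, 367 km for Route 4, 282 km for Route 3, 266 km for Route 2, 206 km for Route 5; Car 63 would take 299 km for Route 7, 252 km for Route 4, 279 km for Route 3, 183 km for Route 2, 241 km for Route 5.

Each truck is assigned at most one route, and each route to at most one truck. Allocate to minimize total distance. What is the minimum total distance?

Min total: 716 km

Treat this as an assignment problem: match each truck to one route.
Optimal: Car 12→Route 4 (122 km), Car 27→Route 3 (205 km), Car 106→Route 5 (206 km), Car 63→Route 2 (183 km) — total 122+205+206+183 = 716 km.
Min-entry greedy (repeatedly take the single cheapest remaining cell) gives 728 km, worse by 12.
Swapping Car 63↔Car 106 (Car 63→Route 5 241 km, Car 106→Route 2 266 km) adds 118.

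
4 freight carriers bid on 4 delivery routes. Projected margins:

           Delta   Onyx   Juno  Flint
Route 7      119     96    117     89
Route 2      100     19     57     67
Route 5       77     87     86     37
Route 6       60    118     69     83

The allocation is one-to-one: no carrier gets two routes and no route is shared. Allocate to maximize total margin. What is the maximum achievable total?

Optimal: Delta→Route 2 ($100k), Onyx→Route 6 ($118k), Juno→Route 5 ($86k), Flint→Route 7 ($89k) — total 100+118+86+89 = $393k.
Column-greedy (each route in turn goes to its best remaining carrier) gives $342k, worse by 51.

Max total: $393k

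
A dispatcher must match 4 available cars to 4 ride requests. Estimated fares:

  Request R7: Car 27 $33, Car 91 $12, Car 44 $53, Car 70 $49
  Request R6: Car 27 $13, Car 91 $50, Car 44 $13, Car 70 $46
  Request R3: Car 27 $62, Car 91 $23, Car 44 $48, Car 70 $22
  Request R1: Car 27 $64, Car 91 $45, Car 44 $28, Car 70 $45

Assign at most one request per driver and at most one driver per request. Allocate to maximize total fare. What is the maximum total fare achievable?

Treat this as an assignment problem: match each driver to one request.
Optimal: Car 27→Request R1 ($64), Car 91→Request R6 ($50), Car 44→Request R3 ($48), Car 70→Request R7 ($49) — total 64+50+48+49 = $211.
Column-greedy (each request in turn goes to its best remaining driver) gives $210, worse by 1.
Next-best assignment: Car 27→Request R3, Car 91→Request R6, Car 44→Request R7, Car 70→Request R1 = $210.
No other one-to-one assignment exceeds $211.

Maximum total: $211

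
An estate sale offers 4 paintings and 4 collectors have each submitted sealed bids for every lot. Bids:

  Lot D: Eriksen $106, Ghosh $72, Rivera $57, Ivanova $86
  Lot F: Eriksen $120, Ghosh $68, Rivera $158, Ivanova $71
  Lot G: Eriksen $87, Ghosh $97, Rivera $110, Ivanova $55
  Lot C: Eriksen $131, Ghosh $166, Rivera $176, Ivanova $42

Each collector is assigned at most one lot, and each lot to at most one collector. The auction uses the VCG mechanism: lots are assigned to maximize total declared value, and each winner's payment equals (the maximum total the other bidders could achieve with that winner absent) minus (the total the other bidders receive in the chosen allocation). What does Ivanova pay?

Ivanova pays $19.

Efficient allocation: Eriksen→Lot G ($87), Ghosh→Lot C ($166), Rivera→Lot F ($158), Ivanova→Lot D ($86); total welfare W = $497.
Ivanova receives Lot D at value $86, so the others get W − 86 = $411.
Without Ivanova: best allocation of the remaining 3 bidders over all 4 lots is Eriksen→Lot D ($106), Ghosh→Lot C ($166), Rivera→Lot F ($158), total $430.
VCG payment = (others' best without Ivanova) − (others' welfare with Ivanova) = 430 − 411 = $19.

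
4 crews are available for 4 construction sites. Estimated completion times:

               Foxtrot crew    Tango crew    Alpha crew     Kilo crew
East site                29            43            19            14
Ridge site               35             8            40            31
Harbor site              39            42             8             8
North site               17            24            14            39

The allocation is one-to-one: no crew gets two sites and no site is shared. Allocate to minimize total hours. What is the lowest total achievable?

This is the linear assignment problem.
Optimal: Foxtrot crew→North site (17 hours), Tango crew→Ridge site (8 hours), Alpha crew→Harbor site (8 hours), Kilo crew→East site (14 hours) — total 17+8+8+14 = 47 hours.
Swapping Kilo crew↔Alpha crew (Kilo crew→Harbor site 8 hours, Alpha crew→East site 19 hours) adds 5.

Minimum total: 47 hours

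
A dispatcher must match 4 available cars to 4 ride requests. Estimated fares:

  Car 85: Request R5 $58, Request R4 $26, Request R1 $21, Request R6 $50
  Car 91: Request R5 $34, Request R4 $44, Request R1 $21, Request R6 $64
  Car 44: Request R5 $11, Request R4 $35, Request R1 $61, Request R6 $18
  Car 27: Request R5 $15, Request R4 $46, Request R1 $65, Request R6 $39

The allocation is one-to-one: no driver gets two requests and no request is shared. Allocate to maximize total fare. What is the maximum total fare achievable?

Max total: $229

This is the linear assignment problem.
Optimal: Car 85→Request R5 ($58), Car 91→Request R6 ($64), Car 44→Request R1 ($61), Car 27→Request R4 ($46) — total 58+64+61+46 = $229.
Max-entry greedy (repeatedly take the single best remaining cell) gives $222, worse by 7.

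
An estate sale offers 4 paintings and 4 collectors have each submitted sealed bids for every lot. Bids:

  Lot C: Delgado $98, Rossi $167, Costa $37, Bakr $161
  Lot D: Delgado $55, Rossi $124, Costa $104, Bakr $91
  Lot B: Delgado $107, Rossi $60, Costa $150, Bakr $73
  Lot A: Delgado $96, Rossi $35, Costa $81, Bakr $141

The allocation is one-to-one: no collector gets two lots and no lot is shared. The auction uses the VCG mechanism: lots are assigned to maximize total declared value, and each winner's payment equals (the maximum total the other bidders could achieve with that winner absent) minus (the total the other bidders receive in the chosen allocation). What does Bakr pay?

Efficient allocation: Delgado→Lot A ($96), Rossi→Lot D ($124), Costa→Lot B ($150), Bakr→Lot C ($161); total welfare W = $531.
Bakr receives Lot C at value $161, so the others get W − 161 = $370.
Without Bakr: best allocation of the remaining 3 bidders over all 4 lots is Delgado→Lot A ($96), Rossi→Lot C ($167), Costa→Lot B ($150), total $413.
VCG payment = (others' best without Bakr) − (others' welfare with Bakr) = 413 − 370 = $43.

Bakr pays $43.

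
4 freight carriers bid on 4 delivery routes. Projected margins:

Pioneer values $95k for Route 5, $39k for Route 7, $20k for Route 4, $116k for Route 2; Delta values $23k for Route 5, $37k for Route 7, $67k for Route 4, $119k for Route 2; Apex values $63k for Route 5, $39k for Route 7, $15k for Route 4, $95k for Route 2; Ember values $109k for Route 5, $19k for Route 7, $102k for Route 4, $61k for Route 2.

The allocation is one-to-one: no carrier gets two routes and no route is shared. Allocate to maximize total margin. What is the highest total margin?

This is a one-to-one assignment (maximum-weight bipartite matching).
Optimal: Pioneer→Route 5 ($95k), Delta→Route 2 ($119k), Apex→Route 7 ($39k), Ember→Route 4 ($102k) — total 95+119+39+102 = $355k.
Column-greedy (each route in turn goes to its best remaining carrier) gives $310k, worse by 45.

Maximum total: $355k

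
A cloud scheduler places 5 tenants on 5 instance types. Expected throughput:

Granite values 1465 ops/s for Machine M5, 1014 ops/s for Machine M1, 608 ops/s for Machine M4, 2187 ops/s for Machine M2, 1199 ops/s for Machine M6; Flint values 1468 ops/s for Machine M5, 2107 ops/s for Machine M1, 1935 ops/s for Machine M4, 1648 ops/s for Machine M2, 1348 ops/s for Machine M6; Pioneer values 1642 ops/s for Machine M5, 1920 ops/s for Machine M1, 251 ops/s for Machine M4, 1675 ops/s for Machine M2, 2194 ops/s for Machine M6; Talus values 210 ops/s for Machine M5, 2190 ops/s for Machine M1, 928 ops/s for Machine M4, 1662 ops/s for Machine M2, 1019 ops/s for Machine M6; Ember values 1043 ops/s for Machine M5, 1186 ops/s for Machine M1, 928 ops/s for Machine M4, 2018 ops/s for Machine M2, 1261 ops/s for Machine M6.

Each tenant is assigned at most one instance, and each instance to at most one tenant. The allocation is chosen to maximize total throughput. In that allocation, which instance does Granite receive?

Treat this as an assignment problem: match each tenant to one instance.
Optimal: Granite→Machine M5 (1465 ops/s), Flint→Machine M4 (1935 ops/s), Pioneer→Machine M6 (2194 ops/s), Talus→Machine M1 (2190 ops/s), Ember→Machine M2 (2018 ops/s) — total 1465+1935+2194+2190+2018 = 9802 ops/s.
Column-greedy (each instance in turn goes to its best remaining tenant) gives 9215 ops/s, worse by 587.
Every other assignment is strictly worse.
Granite's own top instance is Machine M2 (2187 ops/s), but forcing Granite→Machine M2 and reassigning the rest optimally gives only 9549 ops/s — worse by 253.

Granite receives Machine M5.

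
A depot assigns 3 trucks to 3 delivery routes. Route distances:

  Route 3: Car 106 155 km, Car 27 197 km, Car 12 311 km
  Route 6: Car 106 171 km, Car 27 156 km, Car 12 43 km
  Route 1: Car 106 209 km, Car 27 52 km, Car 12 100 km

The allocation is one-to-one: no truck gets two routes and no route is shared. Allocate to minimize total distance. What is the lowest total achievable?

Optimal: Car 106→Route 3 (155 km), Car 27→Route 1 (52 km), Car 12→Route 6 (43 km) — total 155+52+43 = 250 km.
Swapping Car 27↔Car 106 (Car 27→Route 3 197 km, Car 106→Route 1 209 km) adds 199.

Minimum total: 250 km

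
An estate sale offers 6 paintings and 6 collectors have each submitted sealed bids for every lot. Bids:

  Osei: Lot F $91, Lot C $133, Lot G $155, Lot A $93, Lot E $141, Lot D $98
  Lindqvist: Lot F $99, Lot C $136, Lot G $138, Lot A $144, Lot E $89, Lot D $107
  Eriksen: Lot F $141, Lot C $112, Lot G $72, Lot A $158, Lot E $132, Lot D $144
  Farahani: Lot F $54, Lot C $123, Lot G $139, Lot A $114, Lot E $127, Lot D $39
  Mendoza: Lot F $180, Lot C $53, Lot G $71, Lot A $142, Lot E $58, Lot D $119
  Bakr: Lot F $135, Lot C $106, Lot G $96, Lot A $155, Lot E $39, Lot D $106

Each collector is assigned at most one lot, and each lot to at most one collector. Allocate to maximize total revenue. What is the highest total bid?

Max total: $897

Optimal: Osei→Lot G ($155), Lindqvist→Lot C ($136), Eriksen→Lot D ($144), Farahani→Lot E ($127), Mendoza→Lot F ($180), Bakr→Lot A ($155) — total 155+136+144+127+180+155 = $897.
Next-best assignment: Osei→Lot E, Lindqvist→Lot C, Eriksen→Lot D, Farahani→Lot G, Mendoza→Lot F, Bakr→Lot A = $895.
Every other assignment is strictly worse.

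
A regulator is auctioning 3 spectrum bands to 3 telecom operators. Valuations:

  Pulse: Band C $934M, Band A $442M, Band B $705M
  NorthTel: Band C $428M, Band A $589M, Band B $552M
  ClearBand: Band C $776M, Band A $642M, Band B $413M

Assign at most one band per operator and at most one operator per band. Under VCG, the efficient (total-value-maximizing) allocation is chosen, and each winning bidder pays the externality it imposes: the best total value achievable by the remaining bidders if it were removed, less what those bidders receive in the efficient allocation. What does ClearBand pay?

Efficient allocation: Pulse→Band C ($934M), NorthTel→Band B ($552M), ClearBand→Band A ($642M); total welfare W = $2128M.
ClearBand receives Band A at value $642M, so the others get W − 642 = $1486M.
Without ClearBand: best allocation of the remaining 2 bidders over all 3 bands is Pulse→Band C ($934M), NorthTel→Band A ($589M), total $1523M.
VCG payment = (others' best without ClearBand) − (others' welfare with ClearBand) = 1523 − 1486 = $37M.

ClearBand pays $37M.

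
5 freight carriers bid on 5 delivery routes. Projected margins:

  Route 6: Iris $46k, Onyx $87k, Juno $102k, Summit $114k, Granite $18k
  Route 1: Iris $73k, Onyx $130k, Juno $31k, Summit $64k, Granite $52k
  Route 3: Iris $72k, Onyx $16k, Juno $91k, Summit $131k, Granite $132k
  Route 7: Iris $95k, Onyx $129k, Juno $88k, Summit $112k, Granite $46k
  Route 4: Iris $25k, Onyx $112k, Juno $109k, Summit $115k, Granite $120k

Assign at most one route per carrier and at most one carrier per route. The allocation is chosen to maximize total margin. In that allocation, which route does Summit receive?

Optimal: Iris→Route 7 ($95k), Onyx→Route 1 ($130k), Juno→Route 4 ($109k), Summit→Route 6 ($114k), Granite→Route 3 ($132k) — total 95+130+109+114+132 = $580k.
Max-entry greedy (repeatedly take the single best remaining cell) gives $574k, worse by 6.
Next-best assignment: Iris→Route 7, Onyx→Route 1, Juno→Route 6, Summit→Route 3, Granite→Route 4 = $578k.
Swapping Granite↔Iris (Granite→Route 7 $46k, Iris→Route 3 $72k) loses 109.
Every other assignment is strictly worse.
Summit's own top route is Route 3 ($131k), but forcing Summit→Route 3 and reassigning the rest optimally gives only $578k — worse by 2.

Summit receives Route 6.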